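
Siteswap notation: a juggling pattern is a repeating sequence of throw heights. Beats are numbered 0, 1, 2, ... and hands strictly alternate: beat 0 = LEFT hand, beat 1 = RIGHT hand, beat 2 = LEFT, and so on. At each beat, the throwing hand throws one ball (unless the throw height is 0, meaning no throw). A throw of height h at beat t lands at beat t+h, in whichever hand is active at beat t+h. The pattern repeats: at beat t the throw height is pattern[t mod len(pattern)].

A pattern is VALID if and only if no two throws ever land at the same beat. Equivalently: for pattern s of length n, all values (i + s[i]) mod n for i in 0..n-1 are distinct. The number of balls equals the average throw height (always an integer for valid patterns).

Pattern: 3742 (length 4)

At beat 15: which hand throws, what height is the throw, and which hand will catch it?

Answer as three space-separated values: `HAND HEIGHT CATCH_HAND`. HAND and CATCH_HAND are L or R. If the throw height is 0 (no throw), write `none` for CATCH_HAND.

Answer: R 2 R

Derivation:
Beat 15: 15 mod 2 = 1, so hand = R
Throw height = pattern[15 mod 4] = pattern[3] = 2
Lands at beat 15+2=17, 17 mod 2 = 1, so catch hand = R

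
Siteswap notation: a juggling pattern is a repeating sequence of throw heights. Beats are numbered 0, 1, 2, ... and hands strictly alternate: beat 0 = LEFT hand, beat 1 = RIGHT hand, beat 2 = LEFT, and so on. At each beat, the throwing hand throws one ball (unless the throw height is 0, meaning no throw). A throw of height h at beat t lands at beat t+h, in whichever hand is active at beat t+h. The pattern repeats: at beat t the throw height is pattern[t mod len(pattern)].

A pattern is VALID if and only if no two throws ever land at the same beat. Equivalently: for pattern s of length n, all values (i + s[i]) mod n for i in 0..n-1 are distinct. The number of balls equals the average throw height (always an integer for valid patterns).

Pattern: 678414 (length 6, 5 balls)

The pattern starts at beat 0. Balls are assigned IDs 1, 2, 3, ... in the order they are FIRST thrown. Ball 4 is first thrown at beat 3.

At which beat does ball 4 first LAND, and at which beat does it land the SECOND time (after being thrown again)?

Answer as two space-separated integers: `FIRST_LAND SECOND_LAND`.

Beat 0 (L): throw ball1 h=6 -> lands@6:L; in-air after throw: [b1@6:L]
Beat 1 (R): throw ball2 h=7 -> lands@8:L; in-air after throw: [b1@6:L b2@8:L]
Beat 2 (L): throw ball3 h=8 -> lands@10:L; in-air after throw: [b1@6:L b2@8:L b3@10:L]
Beat 3 (R): throw ball4 h=4 -> lands@7:R; in-air after throw: [b1@6:L b4@7:R b2@8:L b3@10:L]
Beat 4 (L): throw ball5 h=1 -> lands@5:R; in-air after throw: [b5@5:R b1@6:L b4@7:R b2@8:L b3@10:L]
Beat 5 (R): throw ball5 h=4 -> lands@9:R; in-air after throw: [b1@6:L b4@7:R b2@8:L b5@9:R b3@10:L]
Beat 6 (L): throw ball1 h=6 -> lands@12:L; in-air after throw: [b4@7:R b2@8:L b5@9:R b3@10:L b1@12:L]
Beat 7 (R): throw ball4 h=7 -> lands@14:L; in-air after throw: [b2@8:L b5@9:R b3@10:L b1@12:L b4@14:L]
Beat 8 (L): throw ball2 h=8 -> lands@16:L; in-air after throw: [b5@9:R b3@10:L b1@12:L b4@14:L b2@16:L]
Beat 9 (R): throw ball5 h=4 -> lands@13:R; in-air after throw: [b3@10:L b1@12:L b5@13:R b4@14:L b2@16:L]
Beat 10 (L): throw ball3 h=1 -> lands@11:R; in-air after throw: [b3@11:R b1@12:L b5@13:R b4@14:L b2@16:L]
Beat 11 (R): throw ball3 h=4 -> lands@15:R; in-air after throw: [b1@12:L b5@13:R b4@14:L b3@15:R b2@16:L]
Beat 12 (L): throw ball1 h=6 -> lands@18:L; in-air after throw: [b5@13:R b4@14:L b3@15:R b2@16:L b1@18:L]
Beat 13 (R): throw ball5 h=7 -> lands@20:L; in-air after throw: [b4@14:L b3@15:R b2@16:L b1@18:L b5@20:L]
Beat 14 (L): throw ball4 h=8 -> lands@22:L; in-air after throw: [b3@15:R b2@16:L b1@18:L b5@20:L b4@22:L]
Ball 4: thrown@3 h=4 -> first land @7; rethrown@7 h=7 -> second land @14

Answer: 7 14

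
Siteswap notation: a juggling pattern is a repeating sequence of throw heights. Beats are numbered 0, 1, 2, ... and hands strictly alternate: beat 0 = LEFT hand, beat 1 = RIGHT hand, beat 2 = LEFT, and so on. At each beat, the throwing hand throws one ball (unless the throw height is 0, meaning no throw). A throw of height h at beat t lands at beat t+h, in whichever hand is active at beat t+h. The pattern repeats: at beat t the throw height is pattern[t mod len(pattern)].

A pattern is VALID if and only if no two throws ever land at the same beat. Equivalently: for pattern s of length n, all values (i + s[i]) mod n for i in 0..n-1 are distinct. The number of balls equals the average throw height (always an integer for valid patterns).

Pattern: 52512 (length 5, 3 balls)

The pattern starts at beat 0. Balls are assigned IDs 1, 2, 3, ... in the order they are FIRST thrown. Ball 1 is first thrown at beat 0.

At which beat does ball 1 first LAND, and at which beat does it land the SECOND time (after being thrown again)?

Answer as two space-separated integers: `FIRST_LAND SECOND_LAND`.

Answer: 5 10

Derivation:
Beat 0 (L): throw ball1 h=5 -> lands@5:R; in-air after throw: [b1@5:R]
Beat 1 (R): throw ball2 h=2 -> lands@3:R; in-air after throw: [b2@3:R b1@5:R]
Beat 2 (L): throw ball3 h=5 -> lands@7:R; in-air after throw: [b2@3:R b1@5:R b3@7:R]
Beat 3 (R): throw ball2 h=1 -> lands@4:L; in-air after throw: [b2@4:L b1@5:R b3@7:R]
Beat 4 (L): throw ball2 h=2 -> lands@6:L; in-air after throw: [b1@5:R b2@6:L b3@7:R]
Beat 5 (R): throw ball1 h=5 -> lands@10:L; in-air after throw: [b2@6:L b3@7:R b1@10:L]
Beat 6 (L): throw ball2 h=2 -> lands@8:L; in-air after throw: [b3@7:R b2@8:L b1@10:L]
Beat 7 (R): throw ball3 h=5 -> lands@12:L; in-air after throw: [b2@8:L b1@10:L b3@12:L]
Beat 8 (L): throw ball2 h=1 -> lands@9:R; in-air after throw: [b2@9:R b1@10:L b3@12:L]
Beat 9 (R): throw ball2 h=2 -> lands@11:R; in-air after throw: [b1@10:L b2@11:R b3@12:L]
Beat 10 (L): throw ball1 h=5 -> lands@15:R; in-air after throw: [b2@11:R b3@12:L b1@15:R]
Ball 1: thrown@0 h=5 -> first land @5; rethrown@5 h=5 -> second land @10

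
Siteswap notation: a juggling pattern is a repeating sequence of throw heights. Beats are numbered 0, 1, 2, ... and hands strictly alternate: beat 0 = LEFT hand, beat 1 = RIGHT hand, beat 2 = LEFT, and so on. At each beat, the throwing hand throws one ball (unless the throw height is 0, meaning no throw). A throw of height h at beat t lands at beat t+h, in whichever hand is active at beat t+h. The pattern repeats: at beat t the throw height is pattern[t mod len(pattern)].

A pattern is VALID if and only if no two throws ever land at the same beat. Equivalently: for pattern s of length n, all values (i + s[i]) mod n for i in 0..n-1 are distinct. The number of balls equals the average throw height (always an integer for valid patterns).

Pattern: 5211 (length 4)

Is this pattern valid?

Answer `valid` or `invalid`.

Answer: invalid

Derivation:
i=0: (i + s[i]) mod n = (0 + 5) mod 4 = 1
i=1: (i + s[i]) mod n = (1 + 2) mod 4 = 3
i=2: (i + s[i]) mod n = (2 + 1) mod 4 = 3
i=3: (i + s[i]) mod n = (3 + 1) mod 4 = 0
Residues: [1, 3, 3, 0], distinct: False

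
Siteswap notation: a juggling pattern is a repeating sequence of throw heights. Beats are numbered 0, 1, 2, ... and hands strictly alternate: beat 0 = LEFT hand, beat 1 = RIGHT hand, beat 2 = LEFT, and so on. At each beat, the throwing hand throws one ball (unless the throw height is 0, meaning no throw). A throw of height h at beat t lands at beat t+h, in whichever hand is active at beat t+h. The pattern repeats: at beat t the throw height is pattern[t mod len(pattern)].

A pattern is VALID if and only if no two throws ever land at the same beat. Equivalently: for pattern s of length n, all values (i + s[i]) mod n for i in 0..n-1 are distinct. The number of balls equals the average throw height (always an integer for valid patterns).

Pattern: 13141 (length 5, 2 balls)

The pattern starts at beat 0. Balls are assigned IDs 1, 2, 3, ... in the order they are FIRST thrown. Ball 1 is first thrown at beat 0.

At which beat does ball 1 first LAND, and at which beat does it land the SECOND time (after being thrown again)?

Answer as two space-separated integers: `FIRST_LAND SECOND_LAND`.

Beat 0 (L): throw ball1 h=1 -> lands@1:R; in-air after throw: [b1@1:R]
Beat 1 (R): throw ball1 h=3 -> lands@4:L; in-air after throw: [b1@4:L]
Beat 2 (L): throw ball2 h=1 -> lands@3:R; in-air after throw: [b2@3:R b1@4:L]
Beat 3 (R): throw ball2 h=4 -> lands@7:R; in-air after throw: [b1@4:L b2@7:R]
Beat 4 (L): throw ball1 h=1 -> lands@5:R; in-air after throw: [b1@5:R b2@7:R]
Ball 1: thrown@0 h=1 -> first land @1; rethrown@1 h=3 -> second land @4

Answer: 1 4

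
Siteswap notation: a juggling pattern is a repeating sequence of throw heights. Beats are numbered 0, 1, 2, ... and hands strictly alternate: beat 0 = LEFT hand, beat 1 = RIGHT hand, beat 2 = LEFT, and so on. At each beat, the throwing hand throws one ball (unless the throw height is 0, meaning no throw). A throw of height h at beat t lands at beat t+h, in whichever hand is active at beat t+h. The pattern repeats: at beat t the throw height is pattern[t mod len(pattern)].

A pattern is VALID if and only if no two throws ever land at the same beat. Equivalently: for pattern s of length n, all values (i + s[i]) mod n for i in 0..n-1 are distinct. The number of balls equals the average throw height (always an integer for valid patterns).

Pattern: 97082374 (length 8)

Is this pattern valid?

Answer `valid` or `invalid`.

Answer: invalid

Derivation:
i=0: (i + s[i]) mod n = (0 + 9) mod 8 = 1
i=1: (i + s[i]) mod n = (1 + 7) mod 8 = 0
i=2: (i + s[i]) mod n = (2 + 0) mod 8 = 2
i=3: (i + s[i]) mod n = (3 + 8) mod 8 = 3
i=4: (i + s[i]) mod n = (4 + 2) mod 8 = 6
i=5: (i + s[i]) mod n = (5 + 3) mod 8 = 0
i=6: (i + s[i]) mod n = (6 + 7) mod 8 = 5
i=7: (i + s[i]) mod n = (7 + 4) mod 8 = 3
Residues: [1, 0, 2, 3, 6, 0, 5, 3], distinct: False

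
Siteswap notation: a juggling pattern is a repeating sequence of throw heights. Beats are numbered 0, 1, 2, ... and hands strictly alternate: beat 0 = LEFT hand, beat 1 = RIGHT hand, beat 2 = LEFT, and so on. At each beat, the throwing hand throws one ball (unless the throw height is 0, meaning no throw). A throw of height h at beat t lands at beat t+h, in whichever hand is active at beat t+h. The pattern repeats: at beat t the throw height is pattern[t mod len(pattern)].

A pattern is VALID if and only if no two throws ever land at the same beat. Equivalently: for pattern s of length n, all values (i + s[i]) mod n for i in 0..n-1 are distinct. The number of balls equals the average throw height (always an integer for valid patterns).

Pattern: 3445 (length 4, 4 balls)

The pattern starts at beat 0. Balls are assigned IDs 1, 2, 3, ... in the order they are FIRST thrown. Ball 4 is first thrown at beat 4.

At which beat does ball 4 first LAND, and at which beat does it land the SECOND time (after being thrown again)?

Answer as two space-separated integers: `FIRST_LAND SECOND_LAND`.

Answer: 7 12

Derivation:
Beat 0 (L): throw ball1 h=3 -> lands@3:R; in-air after throw: [b1@3:R]
Beat 1 (R): throw ball2 h=4 -> lands@5:R; in-air after throw: [b1@3:R b2@5:R]
Beat 2 (L): throw ball3 h=4 -> lands@6:L; in-air after throw: [b1@3:R b2@5:R b3@6:L]
Beat 3 (R): throw ball1 h=5 -> lands@8:L; in-air after throw: [b2@5:R b3@6:L b1@8:L]
Beat 4 (L): throw ball4 h=3 -> lands@7:R; in-air after throw: [b2@5:R b3@6:L b4@7:R b1@8:L]
Beat 5 (R): throw ball2 h=4 -> lands@9:R; in-air after throw: [b3@6:L b4@7:R b1@8:L b2@9:R]
Beat 6 (L): throw ball3 h=4 -> lands@10:L; in-air after throw: [b4@7:R b1@8:L b2@9:R b3@10:L]
Beat 7 (R): throw ball4 h=5 -> lands@12:L; in-air after throw: [b1@8:L b2@9:R b3@10:L b4@12:L]
Beat 8 (L): throw ball1 h=3 -> lands@11:R; in-air after throw: [b2@9:R b3@10:L b1@11:R b4@12:L]
Beat 9 (R): throw ball2 h=4 -> lands@13:R; in-air after throw: [b3@10:L b1@11:R b4@12:L b2@13:R]
Beat 10 (L): throw ball3 h=4 -> lands@14:L; in-air after throw: [b1@11:R b4@12:L b2@13:R b3@14:L]
Beat 11 (R): throw ball1 h=5 -> lands@16:L; in-air after throw: [b4@12:L b2@13:R b3@14:L b1@16:L]
Beat 12 (L): throw ball4 h=3 -> lands@15:R; in-air after throw: [b2@13:R b3@14:L b4@15:R b1@16:L]
Ball 4: thrown@4 h=3 -> first land @7; rethrown@7 h=5 -> second land @12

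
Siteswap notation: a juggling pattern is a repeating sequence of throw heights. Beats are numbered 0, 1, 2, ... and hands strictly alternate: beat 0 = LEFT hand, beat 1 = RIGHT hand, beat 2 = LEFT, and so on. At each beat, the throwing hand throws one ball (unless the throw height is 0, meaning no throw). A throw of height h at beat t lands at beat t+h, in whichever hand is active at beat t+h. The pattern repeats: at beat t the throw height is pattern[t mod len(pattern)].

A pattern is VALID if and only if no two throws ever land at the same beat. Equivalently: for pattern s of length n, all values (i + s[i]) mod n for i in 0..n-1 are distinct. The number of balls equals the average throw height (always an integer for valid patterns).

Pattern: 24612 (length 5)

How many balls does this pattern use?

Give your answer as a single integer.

Answer: 3

Derivation:
Pattern = [2, 4, 6, 1, 2], length n = 5
  position 0: throw height = 2, running sum = 2
  position 1: throw height = 4, running sum = 6
  position 2: throw height = 6, running sum = 12
  position 3: throw height = 1, running sum = 13
  position 4: throw height = 2, running sum = 15
Total sum = 15; balls = sum / n = 15 / 5 = 3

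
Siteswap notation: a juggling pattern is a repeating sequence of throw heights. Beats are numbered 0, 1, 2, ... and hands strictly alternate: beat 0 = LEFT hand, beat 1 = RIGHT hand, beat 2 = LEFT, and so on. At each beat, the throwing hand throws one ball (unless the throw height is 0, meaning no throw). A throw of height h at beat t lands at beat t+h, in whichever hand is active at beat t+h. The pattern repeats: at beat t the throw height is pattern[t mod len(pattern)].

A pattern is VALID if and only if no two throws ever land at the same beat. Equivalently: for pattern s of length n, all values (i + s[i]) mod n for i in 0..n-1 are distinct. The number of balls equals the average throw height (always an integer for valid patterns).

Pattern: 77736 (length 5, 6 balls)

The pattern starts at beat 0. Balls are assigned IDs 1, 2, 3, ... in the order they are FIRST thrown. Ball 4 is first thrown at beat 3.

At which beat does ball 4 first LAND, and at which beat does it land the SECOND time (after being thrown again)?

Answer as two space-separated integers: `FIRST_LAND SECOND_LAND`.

Beat 0 (L): throw ball1 h=7 -> lands@7:R; in-air after throw: [b1@7:R]
Beat 1 (R): throw ball2 h=7 -> lands@8:L; in-air after throw: [b1@7:R b2@8:L]
Beat 2 (L): throw ball3 h=7 -> lands@9:R; in-air after throw: [b1@7:R b2@8:L b3@9:R]
Beat 3 (R): throw ball4 h=3 -> lands@6:L; in-air after throw: [b4@6:L b1@7:R b2@8:L b3@9:R]
Beat 4 (L): throw ball5 h=6 -> lands@10:L; in-air after throw: [b4@6:L b1@7:R b2@8:L b3@9:R b5@10:L]
Beat 5 (R): throw ball6 h=7 -> lands@12:L; in-air after throw: [b4@6:L b1@7:R b2@8:L b3@9:R b5@10:L b6@12:L]
Beat 6 (L): throw ball4 h=7 -> lands@13:R; in-air after throw: [b1@7:R b2@8:L b3@9:R b5@10:L b6@12:L b4@13:R]
Beat 7 (R): throw ball1 h=7 -> lands@14:L; in-air after throw: [b2@8:L b3@9:R b5@10:L b6@12:L b4@13:R b1@14:L]
Beat 8 (L): throw ball2 h=3 -> lands@11:R; in-air after throw: [b3@9:R b5@10:L b2@11:R b6@12:L b4@13:R b1@14:L]
Beat 9 (R): throw ball3 h=6 -> lands@15:R; in-air after throw: [b5@10:L b2@11:R b6@12:L b4@13:R b1@14:L b3@15:R]
Beat 10 (L): throw ball5 h=7 -> lands@17:R; in-air after throw: [b2@11:R b6@12:L b4@13:R b1@14:L b3@15:R b5@17:R]
Beat 11 (R): throw ball2 h=7 -> lands@18:L; in-air after throw: [b6@12:L b4@13:R b1@14:L b3@15:R b5@17:R b2@18:L]
Beat 12 (L): throw ball6 h=7 -> lands@19:R; in-air after throw: [b4@13:R b1@14:L b3@15:R b5@17:R b2@18:L b6@19:R]
Beat 13 (R): throw ball4 h=3 -> lands@16:L; in-air after throw: [b1@14:L b3@15:R b4@16:L b5@17:R b2@18:L b6@19:R]
Ball 4: thrown@3 h=3 -> first land @6; rethrown@6 h=7 -> second land @13

Answer: 6 13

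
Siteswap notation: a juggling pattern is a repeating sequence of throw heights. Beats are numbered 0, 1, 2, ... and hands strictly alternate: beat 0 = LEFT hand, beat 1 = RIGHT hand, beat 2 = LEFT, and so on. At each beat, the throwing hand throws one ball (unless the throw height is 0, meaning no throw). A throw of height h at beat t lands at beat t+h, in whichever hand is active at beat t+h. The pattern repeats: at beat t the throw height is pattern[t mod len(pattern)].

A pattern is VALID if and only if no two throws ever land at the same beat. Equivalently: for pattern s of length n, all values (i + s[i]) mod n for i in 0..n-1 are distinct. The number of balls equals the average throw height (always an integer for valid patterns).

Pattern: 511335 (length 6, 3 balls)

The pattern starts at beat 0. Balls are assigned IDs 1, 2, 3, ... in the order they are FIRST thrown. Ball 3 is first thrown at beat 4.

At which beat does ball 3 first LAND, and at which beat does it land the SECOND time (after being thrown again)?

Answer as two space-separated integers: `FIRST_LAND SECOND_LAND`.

Answer: 7 8

Derivation:
Beat 0 (L): throw ball1 h=5 -> lands@5:R; in-air after throw: [b1@5:R]
Beat 1 (R): throw ball2 h=1 -> lands@2:L; in-air after throw: [b2@2:L b1@5:R]
Beat 2 (L): throw ball2 h=1 -> lands@3:R; in-air after throw: [b2@3:R b1@5:R]
Beat 3 (R): throw ball2 h=3 -> lands@6:L; in-air after throw: [b1@5:R b2@6:L]
Beat 4 (L): throw ball3 h=3 -> lands@7:R; in-air after throw: [b1@5:R b2@6:L b3@7:R]
Beat 5 (R): throw ball1 h=5 -> lands@10:L; in-air after throw: [b2@6:L b3@7:R b1@10:L]
Beat 6 (L): throw ball2 h=5 -> lands@11:R; in-air after throw: [b3@7:R b1@10:L b2@11:R]
Beat 7 (R): throw ball3 h=1 -> lands@8:L; in-air after throw: [b3@8:L b1@10:L b2@11:R]
Beat 8 (L): throw ball3 h=1 -> lands@9:R; in-air after throw: [b3@9:R b1@10:L b2@11:R]
Ball 3: thrown@4 h=3 -> first land @7; rethrown@7 h=1 -> second land @8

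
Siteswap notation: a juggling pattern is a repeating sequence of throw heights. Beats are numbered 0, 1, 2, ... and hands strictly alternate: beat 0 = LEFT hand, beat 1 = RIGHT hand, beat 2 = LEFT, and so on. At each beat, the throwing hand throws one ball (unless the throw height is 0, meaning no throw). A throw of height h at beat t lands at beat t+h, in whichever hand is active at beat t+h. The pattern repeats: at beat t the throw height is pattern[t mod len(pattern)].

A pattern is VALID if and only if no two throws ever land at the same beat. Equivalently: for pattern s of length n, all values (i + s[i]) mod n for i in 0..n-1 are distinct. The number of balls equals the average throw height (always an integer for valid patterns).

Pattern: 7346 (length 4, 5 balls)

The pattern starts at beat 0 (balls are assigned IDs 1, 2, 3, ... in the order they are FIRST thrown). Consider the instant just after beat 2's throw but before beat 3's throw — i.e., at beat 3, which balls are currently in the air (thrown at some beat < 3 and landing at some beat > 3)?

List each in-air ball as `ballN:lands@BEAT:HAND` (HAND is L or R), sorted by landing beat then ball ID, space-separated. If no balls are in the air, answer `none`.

Beat 0 (L): throw ball1 h=7 -> lands@7:R; in-air after throw: [b1@7:R]
Beat 1 (R): throw ball2 h=3 -> lands@4:L; in-air after throw: [b2@4:L b1@7:R]
Beat 2 (L): throw ball3 h=4 -> lands@6:L; in-air after throw: [b2@4:L b3@6:L b1@7:R]
Beat 3 (R): throw ball4 h=6 -> lands@9:R; in-air after throw: [b2@4:L b3@6:L b1@7:R b4@9:R]

Answer: ball2:lands@4:L ball3:lands@6:L ball1:lands@7:R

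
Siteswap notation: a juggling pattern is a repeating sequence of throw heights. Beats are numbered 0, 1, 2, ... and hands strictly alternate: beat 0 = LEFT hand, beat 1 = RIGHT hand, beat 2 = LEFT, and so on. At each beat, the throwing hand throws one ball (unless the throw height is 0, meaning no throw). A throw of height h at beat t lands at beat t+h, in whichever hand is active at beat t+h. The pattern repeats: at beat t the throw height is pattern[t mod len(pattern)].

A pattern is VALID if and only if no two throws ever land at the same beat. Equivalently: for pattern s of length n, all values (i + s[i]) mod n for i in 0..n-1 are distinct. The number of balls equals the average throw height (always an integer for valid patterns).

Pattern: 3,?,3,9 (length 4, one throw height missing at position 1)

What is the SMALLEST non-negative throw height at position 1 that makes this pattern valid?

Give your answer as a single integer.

Answer: 1

Derivation:
i=0: (0 + 3) mod 4 = 3
i=1: s[i]=? (unknown)
i=2: (2 + 3) mod 4 = 1
i=3: (3 + 9) mod 4 = 0
Known residues: [0, 1, 3]; need a permutation of 0..3, so missing residue r = 2
Need (1 + s) mod 4 = 2; smallest s = (2 - 1) mod 4 = 1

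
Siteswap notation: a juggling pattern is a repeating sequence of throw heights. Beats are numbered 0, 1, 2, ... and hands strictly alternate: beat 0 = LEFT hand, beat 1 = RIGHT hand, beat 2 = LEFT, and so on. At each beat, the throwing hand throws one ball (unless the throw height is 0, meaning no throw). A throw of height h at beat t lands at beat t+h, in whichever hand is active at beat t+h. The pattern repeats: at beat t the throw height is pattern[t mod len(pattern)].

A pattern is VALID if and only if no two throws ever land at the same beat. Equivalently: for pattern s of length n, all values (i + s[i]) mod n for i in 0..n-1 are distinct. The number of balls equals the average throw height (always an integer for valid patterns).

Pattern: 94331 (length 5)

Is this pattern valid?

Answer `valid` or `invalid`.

Answer: invalid

Derivation:
i=0: (i + s[i]) mod n = (0 + 9) mod 5 = 4
i=1: (i + s[i]) mod n = (1 + 4) mod 5 = 0
i=2: (i + s[i]) mod n = (2 + 3) mod 5 = 0
i=3: (i + s[i]) mod n = (3 + 3) mod 5 = 1
i=4: (i + s[i]) mod n = (4 + 1) mod 5 = 0
Residues: [4, 0, 0, 1, 0], distinct: False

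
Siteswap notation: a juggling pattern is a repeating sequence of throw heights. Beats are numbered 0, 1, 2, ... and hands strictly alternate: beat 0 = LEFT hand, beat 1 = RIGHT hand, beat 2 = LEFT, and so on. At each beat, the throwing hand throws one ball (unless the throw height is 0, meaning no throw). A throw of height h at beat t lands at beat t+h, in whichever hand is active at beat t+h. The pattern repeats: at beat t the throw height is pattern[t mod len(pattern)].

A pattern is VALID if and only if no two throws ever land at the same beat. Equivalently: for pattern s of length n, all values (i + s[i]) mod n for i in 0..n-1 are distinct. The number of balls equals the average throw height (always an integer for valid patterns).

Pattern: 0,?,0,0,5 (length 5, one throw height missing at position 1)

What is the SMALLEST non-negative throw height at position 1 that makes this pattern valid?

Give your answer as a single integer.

i=0: (0 + 0) mod 5 = 0
i=1: s[i]=? (unknown)
i=2: (2 + 0) mod 5 = 2
i=3: (3 + 0) mod 5 = 3
i=4: (4 + 5) mod 5 = 4
Known residues: [0, 2, 3, 4]; need a permutation of 0..4, so missing residue r = 1
Need (1 + s) mod 5 = 1; smallest s = (1 - 1) mod 5 = 0

Answer: 0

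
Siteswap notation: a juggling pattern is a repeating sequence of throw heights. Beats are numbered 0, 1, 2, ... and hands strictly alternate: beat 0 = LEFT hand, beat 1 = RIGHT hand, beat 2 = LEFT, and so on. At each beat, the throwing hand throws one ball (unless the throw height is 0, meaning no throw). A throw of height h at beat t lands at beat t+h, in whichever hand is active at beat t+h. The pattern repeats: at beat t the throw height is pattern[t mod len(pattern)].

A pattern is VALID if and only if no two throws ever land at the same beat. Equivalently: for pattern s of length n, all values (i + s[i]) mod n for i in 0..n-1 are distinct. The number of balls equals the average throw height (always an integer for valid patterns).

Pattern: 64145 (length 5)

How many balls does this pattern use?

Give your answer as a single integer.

Answer: 4

Derivation:
Pattern = [6, 4, 1, 4, 5], length n = 5
  position 0: throw height = 6, running sum = 6
  position 1: throw height = 4, running sum = 10
  position 2: throw height = 1, running sum = 11
  position 3: throw height = 4, running sum = 15
  position 4: throw height = 5, running sum = 20
Total sum = 20; balls = sum / n = 20 / 5 = 4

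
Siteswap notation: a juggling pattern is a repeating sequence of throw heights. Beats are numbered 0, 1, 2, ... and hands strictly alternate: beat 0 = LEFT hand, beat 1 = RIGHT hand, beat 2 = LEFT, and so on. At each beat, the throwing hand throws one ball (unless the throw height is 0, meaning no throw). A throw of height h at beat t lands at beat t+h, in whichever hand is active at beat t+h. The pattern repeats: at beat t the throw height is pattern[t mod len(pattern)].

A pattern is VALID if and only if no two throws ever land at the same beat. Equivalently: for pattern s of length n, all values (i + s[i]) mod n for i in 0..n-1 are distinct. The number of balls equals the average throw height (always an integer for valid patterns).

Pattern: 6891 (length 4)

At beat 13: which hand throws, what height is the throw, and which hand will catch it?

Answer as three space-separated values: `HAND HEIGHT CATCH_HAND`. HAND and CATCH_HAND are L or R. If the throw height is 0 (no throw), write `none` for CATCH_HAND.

Beat 13: 13 mod 2 = 1, so hand = R
Throw height = pattern[13 mod 4] = pattern[1] = 8
Lands at beat 13+8=21, 21 mod 2 = 1, so catch hand = R

Answer: R 8 R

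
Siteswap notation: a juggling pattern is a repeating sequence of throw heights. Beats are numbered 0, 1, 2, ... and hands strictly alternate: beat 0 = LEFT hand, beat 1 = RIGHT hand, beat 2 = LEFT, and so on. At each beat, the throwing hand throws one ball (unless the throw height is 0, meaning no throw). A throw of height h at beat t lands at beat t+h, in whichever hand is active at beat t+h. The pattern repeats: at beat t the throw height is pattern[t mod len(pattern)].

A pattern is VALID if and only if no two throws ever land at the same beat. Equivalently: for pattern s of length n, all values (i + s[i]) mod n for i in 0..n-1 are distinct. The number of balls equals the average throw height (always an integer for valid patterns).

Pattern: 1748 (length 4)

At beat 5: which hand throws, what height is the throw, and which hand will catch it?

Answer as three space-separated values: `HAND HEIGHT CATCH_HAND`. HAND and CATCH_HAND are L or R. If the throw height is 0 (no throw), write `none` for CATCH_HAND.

Beat 5: 5 mod 2 = 1, so hand = R
Throw height = pattern[5 mod 4] = pattern[1] = 7
Lands at beat 5+7=12, 12 mod 2 = 0, so catch hand = L

Answer: R 7 L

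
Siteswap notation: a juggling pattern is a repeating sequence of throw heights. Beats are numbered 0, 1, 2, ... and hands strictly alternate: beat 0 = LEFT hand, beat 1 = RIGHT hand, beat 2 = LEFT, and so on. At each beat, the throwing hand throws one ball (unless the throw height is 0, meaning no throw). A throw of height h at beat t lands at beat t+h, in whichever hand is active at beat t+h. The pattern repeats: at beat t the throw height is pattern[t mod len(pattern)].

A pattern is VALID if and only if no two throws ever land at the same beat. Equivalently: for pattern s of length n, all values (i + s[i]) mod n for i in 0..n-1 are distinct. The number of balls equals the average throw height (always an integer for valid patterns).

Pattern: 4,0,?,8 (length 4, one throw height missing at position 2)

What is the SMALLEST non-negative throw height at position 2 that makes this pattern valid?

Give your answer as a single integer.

i=0: (0 + 4) mod 4 = 0
i=1: (1 + 0) mod 4 = 1
i=2: s[i]=? (unknown)
i=3: (3 + 8) mod 4 = 3
Known residues: [0, 1, 3]; need a permutation of 0..3, so missing residue r = 2
Need (2 + s) mod 4 = 2; smallest s = (2 - 2) mod 4 = 0

Answer: 0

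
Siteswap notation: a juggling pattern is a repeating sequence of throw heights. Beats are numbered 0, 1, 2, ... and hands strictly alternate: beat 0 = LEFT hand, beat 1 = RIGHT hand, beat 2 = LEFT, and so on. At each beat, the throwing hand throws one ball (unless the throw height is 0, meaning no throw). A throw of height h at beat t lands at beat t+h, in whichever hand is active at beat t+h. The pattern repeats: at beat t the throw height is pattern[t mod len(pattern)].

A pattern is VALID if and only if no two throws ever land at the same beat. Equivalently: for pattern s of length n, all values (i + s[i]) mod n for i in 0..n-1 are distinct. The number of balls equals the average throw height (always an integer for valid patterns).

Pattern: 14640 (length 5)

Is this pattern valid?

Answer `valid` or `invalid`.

Answer: valid

Derivation:
i=0: (i + s[i]) mod n = (0 + 1) mod 5 = 1
i=1: (i + s[i]) mod n = (1 + 4) mod 5 = 0
i=2: (i + s[i]) mod n = (2 + 6) mod 5 = 3
i=3: (i + s[i]) mod n = (3 + 4) mod 5 = 2
i=4: (i + s[i]) mod n = (4 + 0) mod 5 = 4
Residues: [1, 0, 3, 2, 4], distinct: True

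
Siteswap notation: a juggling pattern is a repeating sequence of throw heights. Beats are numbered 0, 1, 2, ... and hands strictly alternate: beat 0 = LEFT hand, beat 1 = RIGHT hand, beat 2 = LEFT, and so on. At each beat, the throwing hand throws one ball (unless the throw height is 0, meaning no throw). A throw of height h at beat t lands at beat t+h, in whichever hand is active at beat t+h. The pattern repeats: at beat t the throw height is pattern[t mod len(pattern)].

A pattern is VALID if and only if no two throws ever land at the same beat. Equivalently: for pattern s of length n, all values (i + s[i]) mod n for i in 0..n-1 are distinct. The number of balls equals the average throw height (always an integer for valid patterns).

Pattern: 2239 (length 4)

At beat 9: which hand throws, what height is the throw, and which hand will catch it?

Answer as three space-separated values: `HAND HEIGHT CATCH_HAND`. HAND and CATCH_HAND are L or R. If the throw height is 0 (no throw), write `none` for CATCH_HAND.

Beat 9: 9 mod 2 = 1, so hand = R
Throw height = pattern[9 mod 4] = pattern[1] = 2
Lands at beat 9+2=11, 11 mod 2 = 1, so catch hand = R

Answer: R 2 R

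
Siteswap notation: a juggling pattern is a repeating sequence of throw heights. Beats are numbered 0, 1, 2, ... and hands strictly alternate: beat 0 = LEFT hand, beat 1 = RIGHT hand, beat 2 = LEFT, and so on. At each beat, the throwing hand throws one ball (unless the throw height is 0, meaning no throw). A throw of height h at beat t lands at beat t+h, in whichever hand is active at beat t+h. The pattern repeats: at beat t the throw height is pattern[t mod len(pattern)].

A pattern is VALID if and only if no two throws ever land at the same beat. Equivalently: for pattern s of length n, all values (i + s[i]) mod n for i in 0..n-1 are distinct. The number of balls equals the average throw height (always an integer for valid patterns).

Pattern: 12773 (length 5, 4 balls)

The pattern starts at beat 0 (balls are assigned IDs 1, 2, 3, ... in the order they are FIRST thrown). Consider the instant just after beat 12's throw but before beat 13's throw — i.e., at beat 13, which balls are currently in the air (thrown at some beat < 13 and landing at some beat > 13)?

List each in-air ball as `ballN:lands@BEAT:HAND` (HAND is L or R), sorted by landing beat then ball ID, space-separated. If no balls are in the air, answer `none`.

Beat 0 (L): throw ball1 h=1 -> lands@1:R; in-air after throw: [b1@1:R]
Beat 1 (R): throw ball1 h=2 -> lands@3:R; in-air after throw: [b1@3:R]
Beat 2 (L): throw ball2 h=7 -> lands@9:R; in-air after throw: [b1@3:R b2@9:R]
Beat 3 (R): throw ball1 h=7 -> lands@10:L; in-air after throw: [b2@9:R b1@10:L]
Beat 4 (L): throw ball3 h=3 -> lands@7:R; in-air after throw: [b3@7:R b2@9:R b1@10:L]
Beat 5 (R): throw ball4 h=1 -> lands@6:L; in-air after throw: [b4@6:L b3@7:R b2@9:R b1@10:L]
Beat 6 (L): throw ball4 h=2 -> lands@8:L; in-air after throw: [b3@7:R b4@8:L b2@9:R b1@10:L]
Beat 7 (R): throw ball3 h=7 -> lands@14:L; in-air after throw: [b4@8:L b2@9:R b1@10:L b3@14:L]
Beat 8 (L): throw ball4 h=7 -> lands@15:R; in-air after throw: [b2@9:R b1@10:L b3@14:L b4@15:R]
Beat 9 (R): throw ball2 h=3 -> lands@12:L; in-air after throw: [b1@10:L b2@12:L b3@14:L b4@15:R]
Beat 10 (L): throw ball1 h=1 -> lands@11:R; in-air after throw: [b1@11:R b2@12:L b3@14:L b4@15:R]
Beat 11 (R): throw ball1 h=2 -> lands@13:R; in-air after throw: [b2@12:L b1@13:R b3@14:L b4@15:R]
Beat 12 (L): throw ball2 h=7 -> lands@19:R; in-air after throw: [b1@13:R b3@14:L b4@15:R b2@19:R]
Beat 13 (R): throw ball1 h=7 -> lands@20:L; in-air after throw: [b3@14:L b4@15:R b2@19:R b1@20:L]

Answer: ball3:lands@14:L ball4:lands@15:R ball2:lands@19:R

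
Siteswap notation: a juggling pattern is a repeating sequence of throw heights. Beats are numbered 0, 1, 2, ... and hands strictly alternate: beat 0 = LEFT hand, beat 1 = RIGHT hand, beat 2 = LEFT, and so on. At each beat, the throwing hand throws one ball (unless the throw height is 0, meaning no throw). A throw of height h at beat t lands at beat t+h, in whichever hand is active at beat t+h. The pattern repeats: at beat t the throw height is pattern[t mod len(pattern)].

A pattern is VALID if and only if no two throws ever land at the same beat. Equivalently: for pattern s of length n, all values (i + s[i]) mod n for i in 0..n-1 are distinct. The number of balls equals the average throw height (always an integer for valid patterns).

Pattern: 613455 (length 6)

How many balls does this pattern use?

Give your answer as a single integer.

Pattern = [6, 1, 3, 4, 5, 5], length n = 6
  position 0: throw height = 6, running sum = 6
  position 1: throw height = 1, running sum = 7
  position 2: throw height = 3, running sum = 10
  position 3: throw height = 4, running sum = 14
  position 4: throw height = 5, running sum = 19
  position 5: throw height = 5, running sum = 24
Total sum = 24; balls = sum / n = 24 / 6 = 4

Answer: 4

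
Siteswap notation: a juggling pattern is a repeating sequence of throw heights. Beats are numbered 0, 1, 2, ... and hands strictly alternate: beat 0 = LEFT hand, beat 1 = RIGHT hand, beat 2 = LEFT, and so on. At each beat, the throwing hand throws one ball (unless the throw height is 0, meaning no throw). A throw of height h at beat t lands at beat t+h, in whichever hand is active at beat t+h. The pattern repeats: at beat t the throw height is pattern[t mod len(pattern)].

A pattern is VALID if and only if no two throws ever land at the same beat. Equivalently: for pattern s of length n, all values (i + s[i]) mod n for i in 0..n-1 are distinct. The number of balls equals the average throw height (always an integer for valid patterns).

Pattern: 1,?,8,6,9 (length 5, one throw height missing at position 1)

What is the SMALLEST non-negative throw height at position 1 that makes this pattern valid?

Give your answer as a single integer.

Answer: 1

Derivation:
i=0: (0 + 1) mod 5 = 1
i=1: s[i]=? (unknown)
i=2: (2 + 8) mod 5 = 0
i=3: (3 + 6) mod 5 = 4
i=4: (4 + 9) mod 5 = 3
Known residues: [0, 1, 3, 4]; need a permutation of 0..4, so missing residue r = 2
Need (1 + s) mod 5 = 2; smallest s = (2 - 1) mod 5 = 1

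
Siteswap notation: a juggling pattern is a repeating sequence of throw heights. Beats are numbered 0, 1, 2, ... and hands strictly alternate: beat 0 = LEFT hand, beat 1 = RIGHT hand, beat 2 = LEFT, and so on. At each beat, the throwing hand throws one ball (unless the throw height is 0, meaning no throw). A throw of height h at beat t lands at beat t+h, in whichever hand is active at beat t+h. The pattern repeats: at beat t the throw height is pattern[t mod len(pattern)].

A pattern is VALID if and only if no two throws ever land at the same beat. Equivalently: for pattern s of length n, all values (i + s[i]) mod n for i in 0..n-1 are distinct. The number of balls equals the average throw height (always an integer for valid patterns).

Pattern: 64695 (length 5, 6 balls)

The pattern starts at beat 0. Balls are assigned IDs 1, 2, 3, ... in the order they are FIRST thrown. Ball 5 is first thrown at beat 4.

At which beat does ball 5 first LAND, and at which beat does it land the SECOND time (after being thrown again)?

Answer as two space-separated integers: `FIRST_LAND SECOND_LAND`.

Beat 0 (L): throw ball1 h=6 -> lands@6:L; in-air after throw: [b1@6:L]
Beat 1 (R): throw ball2 h=4 -> lands@5:R; in-air after throw: [b2@5:R b1@6:L]
Beat 2 (L): throw ball3 h=6 -> lands@8:L; in-air after throw: [b2@5:R b1@6:L b3@8:L]
Beat 3 (R): throw ball4 h=9 -> lands@12:L; in-air after throw: [b2@5:R b1@6:L b3@8:L b4@12:L]
Beat 4 (L): throw ball5 h=5 -> lands@9:R; in-air after throw: [b2@5:R b1@6:L b3@8:L b5@9:R b4@12:L]
Beat 5 (R): throw ball2 h=6 -> lands@11:R; in-air after throw: [b1@6:L b3@8:L b5@9:R b2@11:R b4@12:L]
Beat 6 (L): throw ball1 h=4 -> lands@10:L; in-air after throw: [b3@8:L b5@9:R b1@10:L b2@11:R b4@12:L]
Beat 7 (R): throw ball6 h=6 -> lands@13:R; in-air after throw: [b3@8:L b5@9:R b1@10:L b2@11:R b4@12:L b6@13:R]
Beat 8 (L): throw ball3 h=9 -> lands@17:R; in-air after throw: [b5@9:R b1@10:L b2@11:R b4@12:L b6@13:R b3@17:R]
Beat 9 (R): throw ball5 h=5 -> lands@14:L; in-air after throw: [b1@10:L b2@11:R b4@12:L b6@13:R b5@14:L b3@17:R]
Beat 10 (L): throw ball1 h=6 -> lands@16:L; in-air after throw: [b2@11:R b4@12:L b6@13:R b5@14:L b1@16:L b3@17:R]
Beat 11 (R): throw ball2 h=4 -> lands@15:R; in-air after throw: [b4@12:L b6@13:R b5@14:L b2@15:R b1@16:L b3@17:R]
Beat 12 (L): throw ball4 h=6 -> lands@18:L; in-air after throw: [b6@13:R b5@14:L b2@15:R b1@16:L b3@17:R b4@18:L]
Beat 13 (R): throw ball6 h=9 -> lands@22:L; in-air after throw: [b5@14:L b2@15:R b1@16:L b3@17:R b4@18:L b6@22:L]
Beat 14 (L): throw ball5 h=5 -> lands@19:R; in-air after throw: [b2@15:R b1@16:L b3@17:R b4@18:L b5@19:R b6@22:L]
Ball 5: thrown@4 h=5 -> first land @9; rethrown@9 h=5 -> second land @14

Answer: 9 14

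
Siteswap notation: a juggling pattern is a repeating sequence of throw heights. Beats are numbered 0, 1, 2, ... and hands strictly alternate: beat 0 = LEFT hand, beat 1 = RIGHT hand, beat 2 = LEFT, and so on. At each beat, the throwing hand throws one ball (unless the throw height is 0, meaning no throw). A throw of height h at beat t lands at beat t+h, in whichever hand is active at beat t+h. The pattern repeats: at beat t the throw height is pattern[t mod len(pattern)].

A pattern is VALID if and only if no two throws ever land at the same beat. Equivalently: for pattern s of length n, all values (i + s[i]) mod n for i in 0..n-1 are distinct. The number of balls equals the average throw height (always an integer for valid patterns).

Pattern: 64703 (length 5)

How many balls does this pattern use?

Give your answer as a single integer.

Answer: 4

Derivation:
Pattern = [6, 4, 7, 0, 3], length n = 5
  position 0: throw height = 6, running sum = 6
  position 1: throw height = 4, running sum = 10
  position 2: throw height = 7, running sum = 17
  position 3: throw height = 0, running sum = 17
  position 4: throw height = 3, running sum = 20
Total sum = 20; balls = sum / n = 20 / 5 = 4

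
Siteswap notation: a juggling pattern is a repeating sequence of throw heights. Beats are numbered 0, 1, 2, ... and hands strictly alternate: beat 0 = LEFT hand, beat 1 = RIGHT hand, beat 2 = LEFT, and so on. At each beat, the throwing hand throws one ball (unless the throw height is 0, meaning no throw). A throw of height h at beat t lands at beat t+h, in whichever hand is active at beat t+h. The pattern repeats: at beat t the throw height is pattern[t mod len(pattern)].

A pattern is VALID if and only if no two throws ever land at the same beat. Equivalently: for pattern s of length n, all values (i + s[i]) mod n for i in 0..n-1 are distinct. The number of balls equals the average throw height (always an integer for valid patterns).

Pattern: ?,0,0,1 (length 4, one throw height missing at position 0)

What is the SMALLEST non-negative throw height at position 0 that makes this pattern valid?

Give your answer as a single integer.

Answer: 3

Derivation:
i=0: s[i]=? (unknown)
i=1: (1 + 0) mod 4 = 1
i=2: (2 + 0) mod 4 = 2
i=3: (3 + 1) mod 4 = 0
Known residues: [0, 1, 2]; need a permutation of 0..3, so missing residue r = 3
Need (0 + s) mod 4 = 3; smallest s = (3 - 0) mod 4 = 3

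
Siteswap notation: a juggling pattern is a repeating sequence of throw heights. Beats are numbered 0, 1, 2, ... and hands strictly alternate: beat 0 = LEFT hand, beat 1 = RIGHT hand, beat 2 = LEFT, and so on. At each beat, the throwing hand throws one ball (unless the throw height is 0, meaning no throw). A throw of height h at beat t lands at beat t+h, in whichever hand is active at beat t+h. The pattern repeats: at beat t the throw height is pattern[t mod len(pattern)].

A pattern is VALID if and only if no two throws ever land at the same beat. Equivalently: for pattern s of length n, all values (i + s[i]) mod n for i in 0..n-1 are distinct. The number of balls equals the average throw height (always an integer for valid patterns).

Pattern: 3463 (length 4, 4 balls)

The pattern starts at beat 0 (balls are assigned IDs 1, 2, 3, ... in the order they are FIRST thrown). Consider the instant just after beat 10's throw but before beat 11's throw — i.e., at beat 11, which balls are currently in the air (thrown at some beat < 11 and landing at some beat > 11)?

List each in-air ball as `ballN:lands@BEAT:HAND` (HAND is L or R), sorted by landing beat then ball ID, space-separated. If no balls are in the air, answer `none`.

Answer: ball1:lands@12:L ball2:lands@13:R ball4:lands@16:L

Derivation:
Beat 0 (L): throw ball1 h=3 -> lands@3:R; in-air after throw: [b1@3:R]
Beat 1 (R): throw ball2 h=4 -> lands@5:R; in-air after throw: [b1@3:R b2@5:R]
Beat 2 (L): throw ball3 h=6 -> lands@8:L; in-air after throw: [b1@3:R b2@5:R b3@8:L]
Beat 3 (R): throw ball1 h=3 -> lands@6:L; in-air after throw: [b2@5:R b1@6:L b3@8:L]
Beat 4 (L): throw ball4 h=3 -> lands@7:R; in-air after throw: [b2@5:R b1@6:L b4@7:R b3@8:L]
Beat 5 (R): throw ball2 h=4 -> lands@9:R; in-air after throw: [b1@6:L b4@7:R b3@8:L b2@9:R]
Beat 6 (L): throw ball1 h=6 -> lands@12:L; in-air after throw: [b4@7:R b3@8:L b2@9:R b1@12:L]
Beat 7 (R): throw ball4 h=3 -> lands@10:L; in-air after throw: [b3@8:L b2@9:R b4@10:L b1@12:L]
Beat 8 (L): throw ball3 h=3 -> lands@11:R; in-air after throw: [b2@9:R b4@10:L b3@11:R b1@12:L]
Beat 9 (R): throw ball2 h=4 -> lands@13:R; in-air after throw: [b4@10:L b3@11:R b1@12:L b2@13:R]
Beat 10 (L): throw ball4 h=6 -> lands@16:L; in-air after throw: [b3@11:R b1@12:L b2@13:R b4@16:L]
Beat 11 (R): throw ball3 h=3 -> lands@14:L; in-air after throw: [b1@12:L b2@13:R b3@14:L b4@16:L]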